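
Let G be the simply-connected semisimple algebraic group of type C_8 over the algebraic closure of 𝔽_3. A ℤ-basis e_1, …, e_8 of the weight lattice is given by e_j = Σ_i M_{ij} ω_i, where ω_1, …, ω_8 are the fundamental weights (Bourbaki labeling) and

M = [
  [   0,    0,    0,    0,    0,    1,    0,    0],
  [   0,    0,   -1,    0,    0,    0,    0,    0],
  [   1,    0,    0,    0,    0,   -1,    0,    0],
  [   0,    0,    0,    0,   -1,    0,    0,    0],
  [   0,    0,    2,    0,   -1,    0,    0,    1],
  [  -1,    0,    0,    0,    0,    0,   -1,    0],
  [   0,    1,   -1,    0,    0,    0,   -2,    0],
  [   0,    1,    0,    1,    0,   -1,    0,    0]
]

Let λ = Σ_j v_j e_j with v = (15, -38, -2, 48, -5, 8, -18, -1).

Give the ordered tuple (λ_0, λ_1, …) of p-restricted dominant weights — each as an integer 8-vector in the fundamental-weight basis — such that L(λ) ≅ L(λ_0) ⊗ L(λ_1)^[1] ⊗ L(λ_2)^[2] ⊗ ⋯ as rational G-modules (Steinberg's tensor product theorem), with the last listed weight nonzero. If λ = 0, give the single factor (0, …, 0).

Compute c_i = Σ_j M_{ij} v_j with v = (15, -38, -2, 48, -5, 8, -18, -1):
  c_1 = 0*15 + 0*-38 + 0*-2 + 0*48 + 0*-5 + 1*8 + 0*-18 + 0*-1 = 8
  c_2 = 0*15 + 0*-38 + -1*-2 + 0*48 + 0*-5 + 0*8 + 0*-18 + 0*-1 = 2
  c_3 = 1*15 + 0*-38 + 0*-2 + 0*48 + 0*-5 + -1*8 + 0*-18 + 0*-1 = 7
  c_4 = 0*15 + 0*-38 + 0*-2 + 0*48 + -1*-5 + 0*8 + 0*-18 + 0*-1 = 5
  c_5 = 0*15 + 0*-38 + 2*-2 + 0*48 + -1*-5 + 0*8 + 0*-18 + 1*-1 = 0
  c_6 = -1*15 + 0*-38 + 0*-2 + 0*48 + 0*-5 + 0*8 + -1*-18 + 0*-1 = 3
  c_7 = 0*15 + 1*-38 + -1*-2 + 0*48 + 0*-5 + 0*8 + -2*-18 + 0*-1 = 0
  c_8 = 0*15 + 1*-38 + 0*-2 + 1*48 + 0*-5 + -1*8 + 0*-18 + 0*-1 = 2
p = 3; digits c_i = Σ_j d_{ij}·3^j, 0 ≤ d_{ij} < 3:
  c_1 = 8 = 2·3^0 + 2·3^1
  c_2 = 2 = 2·3^0
  c_3 = 7 = 1·3^0 + 2·3^1
  c_4 = 5 = 2·3^0 + 1·3^1
  c_5 = 0
  c_6 = 3 = 0·3^0 + 1·3^1
  c_7 = 0
  c_8 = 2 = 2·3^0
λ_0 = (2, 2, 1, 2, 0, 0, 0, 2)
λ_1 = (2, 0, 2, 1, 0, 1, 0, 0)

((2, 2, 1, 2, 0, 0, 0, 2), (2, 0, 2, 1, 0, 1, 0, 0))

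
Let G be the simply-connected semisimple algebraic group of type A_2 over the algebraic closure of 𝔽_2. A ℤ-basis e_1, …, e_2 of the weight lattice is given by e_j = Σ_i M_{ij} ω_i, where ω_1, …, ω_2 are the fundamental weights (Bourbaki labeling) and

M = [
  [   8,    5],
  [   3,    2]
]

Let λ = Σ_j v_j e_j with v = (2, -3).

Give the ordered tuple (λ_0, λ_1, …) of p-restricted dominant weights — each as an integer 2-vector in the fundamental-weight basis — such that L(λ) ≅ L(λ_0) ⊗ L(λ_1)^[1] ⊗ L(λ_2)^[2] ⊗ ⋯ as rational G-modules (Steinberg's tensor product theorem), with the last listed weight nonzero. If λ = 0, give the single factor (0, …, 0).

Compute c_i = Σ_j M_{ij} v_j with v = (2, -3):
  c_1 = 8·2 + (5)·(-3) = 1
  c_2 = 3·2 + (2)·(-3) = 0
p = 2; digits c_i = Σ_j d_{ij}·2^j, 0 ≤ d_{ij} < 2:
  c_1 = 1 = 1·2^0
  c_2 = 0
λ_0 = (1, 0)

((1, 0),)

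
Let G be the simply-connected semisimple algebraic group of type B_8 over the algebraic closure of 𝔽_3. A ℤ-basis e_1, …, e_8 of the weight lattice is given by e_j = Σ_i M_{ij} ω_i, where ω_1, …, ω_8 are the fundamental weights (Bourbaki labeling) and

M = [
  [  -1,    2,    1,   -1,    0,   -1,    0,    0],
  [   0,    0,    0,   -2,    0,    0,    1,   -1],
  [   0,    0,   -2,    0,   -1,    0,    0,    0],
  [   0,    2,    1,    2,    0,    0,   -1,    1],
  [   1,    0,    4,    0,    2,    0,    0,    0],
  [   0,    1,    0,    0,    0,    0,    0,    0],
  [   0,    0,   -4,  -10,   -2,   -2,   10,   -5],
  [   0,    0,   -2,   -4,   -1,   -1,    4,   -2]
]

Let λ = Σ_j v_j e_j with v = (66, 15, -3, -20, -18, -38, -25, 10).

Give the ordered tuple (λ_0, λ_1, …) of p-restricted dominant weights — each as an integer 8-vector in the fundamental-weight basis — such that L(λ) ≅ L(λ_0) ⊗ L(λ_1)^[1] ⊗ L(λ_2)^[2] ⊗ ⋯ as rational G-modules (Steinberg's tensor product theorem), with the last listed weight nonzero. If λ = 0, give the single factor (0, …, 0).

In the fundamental-weight basis, λ has coordinates c = M·v (v = (66, 15, -3, -20, -18, -38, -25, 10)):
  c_1 = (-1)·(66) + (2)·(15) + (1)·(-3) + (-1)·(-20) + (0)·(-18) + (-1)·(-38) + (0)·(-25) + (0)·(10) = 19
  c_2 = (0)·(66) + (0)·(15) + (0)·(-3) + (-2)·(-20) + (0)·(-18) + (0)·(-38) + (1)·(-25) + (-1)·(10) = 5
  c_3 = (0)·(66) + (0)·(15) + (-2)·(-3) + (0)·(-20) + (-1)·(-18) + (0)·(-38) + (0)·(-25) + (0)·(10) = 24
  c_4 = (0)·(66) + (2)·(15) + (1)·(-3) + (2)·(-20) + (0)·(-18) + (0)·(-38) + (-1)·(-25) + (1)·(10) = 22
  c_5 = (1)·(66) + (0)·(15) + (4)·(-3) + (0)·(-20) + (2)·(-18) + (0)·(-38) + (0)·(-25) + (0)·(10) = 18
  c_6 = (0)·(66) + (1)·(15) + (0)·(-3) + (0)·(-20) + (0)·(-18) + (0)·(-38) + (0)·(-25) + (0)·(10) = 15
  c_7 = (0)·(66) + (0)·(15) + (-4)·(-3) + (-10)·(-20) + (-2)·(-18) + (-2)·(-38) + (10)·(-25) + (-5)·(10) = 24
  c_8 = (0)·(66) + (0)·(15) + (-2)·(-3) + (-4)·(-20) + (-1)·(-18) + (-1)·(-38) + (4)·(-25) + (-2)·(10) = 22
Base-3 expansion of each c_i:
  c_1 = 19 = 1·3^0 + 0·3^1 + 2·3^2
  c_2 = 5 = 2·3^0 + 1·3^1
  c_3 = 24 = 0·3^0 + 2·3^1 + 2·3^2
  c_4 = 22 = 1·3^0 + 1·3^1 + 2·3^2
  c_5 = 18 = 0·3^0 + 0·3^1 + 2·3^2
  c_6 = 15 = 0·3^0 + 2·3^1 + 1·3^2
  c_7 = 24 = 0·3^0 + 2·3^1 + 2·3^2
  c_8 = 22 = 1·3^0 + 1·3^1 + 2·3^2
Factor λ_0 = (1, 2, 0, 1, 0, 0, 0, 1)
Factor λ_1 = (0, 1, 2, 1, 0, 2, 2, 1)
Factor λ_2 = (2, 0, 2, 2, 2, 1, 2, 2)

((1, 2, 0, 1, 0, 0, 0, 1), (0, 1, 2, 1, 0, 2, 2, 1), (2, 0, 2, 2, 2, 1, 2, 2))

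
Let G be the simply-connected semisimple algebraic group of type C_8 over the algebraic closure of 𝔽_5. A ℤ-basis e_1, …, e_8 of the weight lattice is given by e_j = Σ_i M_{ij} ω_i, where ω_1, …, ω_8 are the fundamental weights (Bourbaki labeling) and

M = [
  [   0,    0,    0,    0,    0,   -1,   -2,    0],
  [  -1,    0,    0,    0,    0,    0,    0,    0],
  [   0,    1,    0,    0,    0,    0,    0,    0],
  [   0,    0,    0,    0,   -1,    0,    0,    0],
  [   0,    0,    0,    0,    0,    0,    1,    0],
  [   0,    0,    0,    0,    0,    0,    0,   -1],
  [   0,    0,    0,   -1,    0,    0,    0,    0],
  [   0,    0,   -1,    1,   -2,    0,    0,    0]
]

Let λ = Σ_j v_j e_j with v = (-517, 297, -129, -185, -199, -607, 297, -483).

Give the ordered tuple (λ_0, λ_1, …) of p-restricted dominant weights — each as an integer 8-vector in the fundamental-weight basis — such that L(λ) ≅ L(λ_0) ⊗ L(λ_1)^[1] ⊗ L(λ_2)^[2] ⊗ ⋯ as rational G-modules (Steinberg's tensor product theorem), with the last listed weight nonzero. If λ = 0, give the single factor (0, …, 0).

((3, 2, 2, 4, 2, 3, 0, 2), (2, 3, 4, 4, 4, 1, 2, 3), (0, 0, 1, 2, 1, 4, 2, 3), (0, 4, 2, 1, 2, 3, 1, 2))

Converting to the ω-basis (c_i = row i of M dotted with v = (-517, 297, -129, -185, -199, -607, 297, -483)):
  c_1 = 0*-517 + 0*297 + 0*-129 + 0*-185 + 0*-199 + -1*-607 + -2*297 + 0*-483 = 13
  c_2 = -1*-517 + 0*297 + 0*-129 + 0*-185 + 0*-199 + 0*-607 + 0*297 + 0*-483 = 517
  c_3 = 0*-517 + 1*297 + 0*-129 + 0*-185 + 0*-199 + 0*-607 + 0*297 + 0*-483 = 297
  c_4 = 0*-517 + 0*297 + 0*-129 + 0*-185 + -1*-199 + 0*-607 + 0*297 + 0*-483 = 199
  c_5 = 0*-517 + 0*297 + 0*-129 + 0*-185 + 0*-199 + 0*-607 + 1*297 + 0*-483 = 297
  c_6 = 0*-517 + 0*297 + 0*-129 + 0*-185 + 0*-199 + 0*-607 + 0*297 + -1*-483 = 483
  c_7 = 0*-517 + 0*297 + 0*-129 + -1*-185 + 0*-199 + 0*-607 + 0*297 + 0*-483 = 185
  c_8 = 0*-517 + 0*297 + -1*-129 + 1*-185 + -2*-199 + 0*-607 + 0*297 + 0*-483 = 342
Base-5 expansion of each c_i:
  c_1 = 13 = 3·5^0 + 2·5^1
  c_2 = 517 = 2·5^0 + 3·5^1 + 0·5^2 + 4·5^3
  c_3 = 297 = 2·5^0 + 4·5^1 + 1·5^2 + 2·5^3
  c_4 = 199 = 4·5^0 + 4·5^1 + 2·5^2 + 1·5^3
  c_5 = 297 = 2·5^0 + 4·5^1 + 1·5^2 + 2·5^3
  c_6 = 483 = 3·5^0 + 1·5^1 + 4·5^2 + 3·5^3
  c_7 = 185 = 0·5^0 + 2·5^1 + 2·5^2 + 1·5^3
  c_8 = 342 = 2·5^0 + 3·5^1 + 3·5^2 + 2·5^3
λ_0 = (3, 2, 2, 4, 2, 3, 0, 2)
λ_1 = (2, 3, 4, 4, 4, 1, 2, 3)
λ_2 = (0, 0, 1, 2, 1, 4, 2, 3)
λ_3 = (0, 4, 2, 1, 2, 3, 1, 2)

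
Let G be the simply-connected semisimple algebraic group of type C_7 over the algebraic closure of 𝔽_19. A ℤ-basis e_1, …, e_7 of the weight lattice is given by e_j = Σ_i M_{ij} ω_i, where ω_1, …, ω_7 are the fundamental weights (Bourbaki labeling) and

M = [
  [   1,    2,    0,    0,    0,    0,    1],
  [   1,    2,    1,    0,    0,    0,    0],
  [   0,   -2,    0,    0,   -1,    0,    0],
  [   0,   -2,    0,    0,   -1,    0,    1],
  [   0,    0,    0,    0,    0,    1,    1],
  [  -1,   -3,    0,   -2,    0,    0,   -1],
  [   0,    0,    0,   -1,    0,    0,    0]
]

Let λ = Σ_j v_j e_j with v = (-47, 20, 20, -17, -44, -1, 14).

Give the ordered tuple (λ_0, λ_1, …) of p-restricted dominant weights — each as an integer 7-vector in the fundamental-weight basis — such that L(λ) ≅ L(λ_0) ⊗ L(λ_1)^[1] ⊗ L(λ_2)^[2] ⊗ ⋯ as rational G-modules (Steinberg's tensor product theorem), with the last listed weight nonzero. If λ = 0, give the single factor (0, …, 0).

((7, 13, 4, 18, 13, 7, 17),)

Compute c_i = Σ_j M_{ij} v_j with v = (-47, 20, 20, -17, -44, -1, 14):
  c_1 = (1)·(-47) + 2·20 + 0·20 + (0)·(-17) + (0)·(-44) + (0)·(-1) + 1·14 = 7
  c_2 = (1)·(-47) + 2·20 + 1·20 + (0)·(-17) + (0)·(-44) + (0)·(-1) + 0·14 = 13
  c_3 = (0)·(-47) + (-2)·(20) + 0·20 + (0)·(-17) + (-1)·(-44) + (0)·(-1) + 0·14 = 4
  c_4 = (0)·(-47) + (-2)·(20) + 0·20 + (0)·(-17) + (-1)·(-44) + (0)·(-1) + 1·14 = 18
  c_5 = (0)·(-47) + 0·20 + 0·20 + (0)·(-17) + (0)·(-44) + (1)·(-1) + 1·14 = 13
  c_6 = (-1)·(-47) + (-3)·(20) + 0·20 + (-2)·(-17) + (0)·(-44) + (0)·(-1) + (-1)·(14) = 7
  c_7 = (0)·(-47) + 0·20 + 0·20 + (-1)·(-17) + (0)·(-44) + (0)·(-1) + 0·14 = 17
Base-19 expansion of each c_i:
  c_1 = 7 = 7·19^0
  c_2 = 13 = 13·19^0
  c_3 = 4 = 4·19^0
  c_4 = 18 = 18·19^0
  c_5 = 13 = 13·19^0
  c_6 = 7 = 7·19^0
  c_7 = 17 = 17·19^0
p-restricted factor λ_0 = (7, 13, 4, 18, 13, 7, 17)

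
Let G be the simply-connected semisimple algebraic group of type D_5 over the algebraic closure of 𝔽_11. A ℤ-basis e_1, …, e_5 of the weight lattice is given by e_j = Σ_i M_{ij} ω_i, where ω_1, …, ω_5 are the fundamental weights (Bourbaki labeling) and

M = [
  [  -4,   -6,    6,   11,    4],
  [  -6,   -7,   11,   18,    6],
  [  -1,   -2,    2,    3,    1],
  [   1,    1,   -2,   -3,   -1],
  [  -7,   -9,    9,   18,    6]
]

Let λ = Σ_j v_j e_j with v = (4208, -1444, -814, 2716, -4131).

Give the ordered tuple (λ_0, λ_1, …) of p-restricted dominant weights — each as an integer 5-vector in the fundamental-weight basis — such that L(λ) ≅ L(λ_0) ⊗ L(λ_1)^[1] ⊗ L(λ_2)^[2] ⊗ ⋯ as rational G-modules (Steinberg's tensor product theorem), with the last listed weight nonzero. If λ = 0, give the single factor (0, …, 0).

In the fundamental-weight basis, λ has coordinates c = M·v (v = (4208, -1444, -814, 2716, -4131)):
  c_1 = -4*4208 + -6*-1444 + 6*-814 + 11*2716 + 4*-4131 = 300
  c_2 = -6*4208 + -7*-1444 + 11*-814 + 18*2716 + 6*-4131 = 8
  c_3 = -1*4208 + -2*-1444 + 2*-814 + 3*2716 + 1*-4131 = 1069
  c_4 = 1*4208 + 1*-1444 + -2*-814 + -3*2716 + -1*-4131 = 375
  c_5 = -7*4208 + -9*-1444 + 9*-814 + 18*2716 + 6*-4131 = 316
p = 11; digits c_i = Σ_j d_{ij}·11^j, 0 ≤ d_{ij} < 11:
  c_1 = 300 = 3·11^0 + 5·11^1 + 2·11^2
  c_2 = 8 = 8·11^0
  c_3 = 1069 = 2·11^0 + 9·11^1 + 8·11^2
  c_4 = 375 = 1·11^0 + 1·11^1 + 3·11^2
  c_5 = 316 = 8·11^0 + 6·11^1 + 2·11^2
Factor λ_0 = (3, 8, 2, 1, 8)
Factor λ_1 = (5, 0, 9, 1, 6)
Factor λ_2 = (2, 0, 8, 3, 2)

((3, 8, 2, 1, 8), (5, 0, 9, 1, 6), (2, 0, 8, 3, 2))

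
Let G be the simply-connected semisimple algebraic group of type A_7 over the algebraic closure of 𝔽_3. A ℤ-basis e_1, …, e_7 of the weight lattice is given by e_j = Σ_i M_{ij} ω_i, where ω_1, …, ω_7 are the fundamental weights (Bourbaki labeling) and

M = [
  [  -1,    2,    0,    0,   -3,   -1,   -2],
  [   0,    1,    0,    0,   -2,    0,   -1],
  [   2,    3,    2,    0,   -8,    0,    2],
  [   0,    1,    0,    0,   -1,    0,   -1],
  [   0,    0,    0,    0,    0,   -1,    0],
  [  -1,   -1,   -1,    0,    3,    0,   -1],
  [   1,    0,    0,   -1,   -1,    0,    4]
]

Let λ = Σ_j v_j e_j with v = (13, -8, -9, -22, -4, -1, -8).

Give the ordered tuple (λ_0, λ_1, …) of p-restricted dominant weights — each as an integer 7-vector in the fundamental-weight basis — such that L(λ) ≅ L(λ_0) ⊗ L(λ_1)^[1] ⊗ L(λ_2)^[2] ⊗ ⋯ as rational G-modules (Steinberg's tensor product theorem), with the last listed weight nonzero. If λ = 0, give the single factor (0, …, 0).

Change of basis e → ω: c = M·v where v = (13, -8, -9, -22, -4, -1, -8):
  c_1 = (-1)·(13) + (2)·(-8) + (0)·(-9) + (0)·(-22) + (-3)·(-4) + (-1)·(-1) + (-2)·(-8) = 0
  c_2 = 0·13 + (1)·(-8) + (0)·(-9) + (0)·(-22) + (-2)·(-4) + (0)·(-1) + (-1)·(-8) = 8
  c_3 = 2·13 + (3)·(-8) + (2)·(-9) + (0)·(-22) + (-8)·(-4) + (0)·(-1) + (2)·(-8) = 0
  c_4 = 0·13 + (1)·(-8) + (0)·(-9) + (0)·(-22) + (-1)·(-4) + (0)·(-1) + (-1)·(-8) = 4
  c_5 = 0·13 + (0)·(-8) + (0)·(-9) + (0)·(-22) + (0)·(-4) + (-1)·(-1) + (0)·(-8) = 1
  c_6 = (-1)·(13) + (-1)·(-8) + (-1)·(-9) + (0)·(-22) + (3)·(-4) + (0)·(-1) + (-1)·(-8) = 0
  c_7 = 1·13 + (0)·(-8) + (0)·(-9) + (-1)·(-22) + (-1)·(-4) + (0)·(-1) + (4)·(-8) = 7
Base-3 expansion of each c_i:
  c_1 = 0
  c_2 = 8 = 2·3^0 + 2·3^1
  c_3 = 0
  c_4 = 4 = 1·3^0 + 1·3^1
  c_5 = 1 = 1·3^0
  c_6 = 0
  c_7 = 7 = 1·3^0 + 2·3^1
Factor λ_0 = (0, 2, 0, 1, 1, 0, 1)
Factor λ_1 = (0, 2, 0, 1, 0, 0, 2)

((0, 2, 0, 1, 1, 0, 1), (0, 2, 0, 1, 0, 0, 2))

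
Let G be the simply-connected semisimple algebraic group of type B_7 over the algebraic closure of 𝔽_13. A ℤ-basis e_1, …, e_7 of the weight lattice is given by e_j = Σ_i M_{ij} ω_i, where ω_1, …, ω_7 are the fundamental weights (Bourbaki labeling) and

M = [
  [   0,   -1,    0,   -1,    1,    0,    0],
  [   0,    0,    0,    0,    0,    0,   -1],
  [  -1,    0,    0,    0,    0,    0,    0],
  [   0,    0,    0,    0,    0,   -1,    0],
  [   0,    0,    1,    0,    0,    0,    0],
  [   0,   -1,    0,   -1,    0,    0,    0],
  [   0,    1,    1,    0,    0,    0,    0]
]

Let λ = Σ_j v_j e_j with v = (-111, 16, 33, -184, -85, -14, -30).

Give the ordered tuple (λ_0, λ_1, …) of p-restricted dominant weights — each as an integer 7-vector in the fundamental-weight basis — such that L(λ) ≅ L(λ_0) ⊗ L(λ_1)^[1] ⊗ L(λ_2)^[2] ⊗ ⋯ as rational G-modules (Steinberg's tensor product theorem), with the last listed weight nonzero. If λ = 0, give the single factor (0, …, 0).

In the fundamental-weight basis, λ has coordinates c = M·v (v = (-111, 16, 33, -184, -85, -14, -30)):
  c_1 = (0)·(-111) + (-1)·(16) + 0·33 + (-1)·(-184) + (1)·(-85) + (0)·(-14) + (0)·(-30) = 83
  c_2 = (0)·(-111) + 0·16 + 0·33 + (0)·(-184) + (0)·(-85) + (0)·(-14) + (-1)·(-30) = 30
  c_3 = (-1)·(-111) + 0·16 + 0·33 + (0)·(-184) + (0)·(-85) + (0)·(-14) + (0)·(-30) = 111
  c_4 = (0)·(-111) + 0·16 + 0·33 + (0)·(-184) + (0)·(-85) + (-1)·(-14) + (0)·(-30) = 14
  c_5 = (0)·(-111) + 0·16 + 1·33 + (0)·(-184) + (0)·(-85) + (0)·(-14) + (0)·(-30) = 33
  c_6 = (0)·(-111) + (-1)·(16) + 0·33 + (-1)·(-184) + (0)·(-85) + (0)·(-14) + (0)·(-30) = 168
  c_7 = (0)·(-111) + 1·16 + 1·33 + (0)·(-184) + (0)·(-85) + (0)·(-14) + (0)·(-30) = 49
Base-13 expansion of each c_i:
  c_1 = 83 = 5·13^0 + 6·13^1
  c_2 = 30 = 4·13^0 + 2·13^1
  c_3 = 111 = 7·13^0 + 8·13^1
  c_4 = 14 = 1·13^0 + 1·13^1
  c_5 = 33 = 7·13^0 + 2·13^1
  c_6 = 168 = 12·13^0 + 12·13^1
  c_7 = 49 = 10·13^0 + 3·13^1
p-restricted factor λ_0 = (5, 4, 7, 1, 7, 12, 10)
p-restricted factor λ_1 = (6, 2, 8, 1, 2, 12, 3)

((5, 4, 7, 1, 7, 12, 10), (6, 2, 8, 1, 2, 12, 3))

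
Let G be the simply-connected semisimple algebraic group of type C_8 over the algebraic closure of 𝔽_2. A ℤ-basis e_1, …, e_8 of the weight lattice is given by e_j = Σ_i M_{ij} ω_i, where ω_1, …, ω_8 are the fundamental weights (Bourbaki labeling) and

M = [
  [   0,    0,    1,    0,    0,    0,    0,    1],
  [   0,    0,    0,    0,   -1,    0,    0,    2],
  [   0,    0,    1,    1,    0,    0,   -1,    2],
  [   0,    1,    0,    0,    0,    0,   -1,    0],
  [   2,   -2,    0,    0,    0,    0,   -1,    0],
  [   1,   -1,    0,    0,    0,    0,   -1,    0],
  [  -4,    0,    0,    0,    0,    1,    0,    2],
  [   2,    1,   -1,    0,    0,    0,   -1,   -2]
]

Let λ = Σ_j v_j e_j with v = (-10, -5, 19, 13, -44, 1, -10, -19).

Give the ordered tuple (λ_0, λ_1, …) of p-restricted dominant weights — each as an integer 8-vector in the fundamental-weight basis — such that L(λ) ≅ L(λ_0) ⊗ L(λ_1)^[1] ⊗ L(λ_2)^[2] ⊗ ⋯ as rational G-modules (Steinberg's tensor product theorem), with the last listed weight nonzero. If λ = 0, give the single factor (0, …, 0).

Compute c_i = Σ_j M_{ij} v_j with v = (-10, -5, 19, 13, -44, 1, -10, -19):
  c_1 = (0)·(-10) + (0)·(-5) + 1·19 + 0·13 + (0)·(-44) + 0·1 + (0)·(-10) + (1)·(-19) = 0
  c_2 = (0)·(-10) + (0)·(-5) + 0·19 + 0·13 + (-1)·(-44) + 0·1 + (0)·(-10) + (2)·(-19) = 6
  c_3 = (0)·(-10) + (0)·(-5) + 1·19 + 1·13 + (0)·(-44) + 0·1 + (-1)·(-10) + (2)·(-19) = 4
  c_4 = (0)·(-10) + (1)·(-5) + 0·19 + 0·13 + (0)·(-44) + 0·1 + (-1)·(-10) + (0)·(-19) = 5
  c_5 = (2)·(-10) + (-2)·(-5) + 0·19 + 0·13 + (0)·(-44) + 0·1 + (-1)·(-10) + (0)·(-19) = 0
  c_6 = (1)·(-10) + (-1)·(-5) + 0·19 + 0·13 + (0)·(-44) + 0·1 + (-1)·(-10) + (0)·(-19) = 5
  c_7 = (-4)·(-10) + (0)·(-5) + 0·19 + 0·13 + (0)·(-44) + 1·1 + (0)·(-10) + (2)·(-19) = 3
  c_8 = (2)·(-10) + (1)·(-5) + (-1)·(19) + 0·13 + (0)·(-44) + 0·1 + (-1)·(-10) + (-2)·(-19) = 4
Writing each c_i in base p = 2:
  c_1 = 0
  c_2 = 6 = 0·2^0 + 1·2^1 + 1·2^2
  c_3 = 4 = 0·2^0 + 0·2^1 + 1·2^2
  c_4 = 5 = 1·2^0 + 0·2^1 + 1·2^2
  c_5 = 0
  c_6 = 5 = 1·2^0 + 0·2^1 + 1·2^2
  c_7 = 3 = 1·2^0 + 1·2^1
  c_8 = 4 = 0·2^0 + 0·2^1 + 1·2^2
p-restricted factor λ_0 = (0, 0, 0, 1, 0, 1, 1, 0)
p-restricted factor λ_1 = (0, 1, 0, 0, 0, 0, 1, 0)
p-restricted factor λ_2 = (0, 1, 1, 1, 0, 1, 0, 1)

((0, 0, 0, 1, 0, 1, 1, 0), (0, 1, 0, 0, 0, 0, 1, 0), (0, 1, 1, 1, 0, 1, 0, 1))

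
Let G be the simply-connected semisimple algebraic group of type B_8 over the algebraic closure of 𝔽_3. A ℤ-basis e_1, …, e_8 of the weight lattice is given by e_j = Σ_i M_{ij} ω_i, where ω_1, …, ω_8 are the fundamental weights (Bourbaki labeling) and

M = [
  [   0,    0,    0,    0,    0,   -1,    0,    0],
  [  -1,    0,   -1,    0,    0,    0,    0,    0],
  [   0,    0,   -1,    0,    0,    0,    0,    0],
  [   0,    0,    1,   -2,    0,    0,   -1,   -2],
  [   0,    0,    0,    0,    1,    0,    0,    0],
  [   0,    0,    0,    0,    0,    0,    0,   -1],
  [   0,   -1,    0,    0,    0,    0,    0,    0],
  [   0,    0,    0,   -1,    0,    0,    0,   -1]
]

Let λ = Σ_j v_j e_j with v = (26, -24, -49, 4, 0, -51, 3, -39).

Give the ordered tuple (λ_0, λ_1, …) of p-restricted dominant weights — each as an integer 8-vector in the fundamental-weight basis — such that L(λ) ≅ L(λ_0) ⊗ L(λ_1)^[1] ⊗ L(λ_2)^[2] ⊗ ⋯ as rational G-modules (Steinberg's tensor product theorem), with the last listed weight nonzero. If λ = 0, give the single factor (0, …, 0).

((0, 2, 1, 0, 0, 0, 0, 2), (2, 1, 1, 0, 0, 1, 2, 2), (2, 2, 2, 2, 0, 1, 2, 0), (1, 0, 1, 0, 0, 1, 0, 1))

Converting to the ω-basis (c_i = row i of M dotted with v = (26, -24, -49, 4, 0, -51, 3, -39)):
  c_1 = (0)·(26) + (0)·(-24) + (0)·(-49) + (0)·(4) + (0)·(0) + (-1)·(-51) + (0)·(3) + (0)·(-39) = 51
  c_2 = (-1)·(26) + (0)·(-24) + (-1)·(-49) + (0)·(4) + (0)·(0) + (0)·(-51) + (0)·(3) + (0)·(-39) = 23
  c_3 = (0)·(26) + (0)·(-24) + (-1)·(-49) + (0)·(4) + (0)·(0) + (0)·(-51) + (0)·(3) + (0)·(-39) = 49
  c_4 = (0)·(26) + (0)·(-24) + (1)·(-49) + (-2)·(4) + (0)·(0) + (0)·(-51) + (-1)·(3) + (-2)·(-39) = 18
  c_5 = (0)·(26) + (0)·(-24) + (0)·(-49) + (0)·(4) + (1)·(0) + (0)·(-51) + (0)·(3) + (0)·(-39) = 0
  c_6 = (0)·(26) + (0)·(-24) + (0)·(-49) + (0)·(4) + (0)·(0) + (0)·(-51) + (0)·(3) + (-1)·(-39) = 39
  c_7 = (0)·(26) + (-1)·(-24) + (0)·(-49) + (0)·(4) + (0)·(0) + (0)·(-51) + (0)·(3) + (0)·(-39) = 24
  c_8 = (0)·(26) + (0)·(-24) + (0)·(-49) + (-1)·(4) + (0)·(0) + (0)·(-51) + (0)·(3) + (-1)·(-39) = 35
Writing each c_i in base p = 3:
  c_1 = 51 = 0·3^0 + 2·3^1 + 2·3^2 + 1·3^3
  c_2 = 23 = 2·3^0 + 1·3^1 + 2·3^2
  c_3 = 49 = 1·3^0 + 1·3^1 + 2·3^2 + 1·3^3
  c_4 = 18 = 0·3^0 + 0·3^1 + 2·3^2
  c_5 = 0
  c_6 = 39 = 0·3^0 + 1·3^1 + 1·3^2 + 1·3^3
  c_7 = 24 = 0·3^0 + 2·3^1 + 2·3^2
  c_8 = 35 = 2·3^0 + 2·3^1 + 0·3^2 + 1·3^3
p-restricted factor λ_0 = (0, 2, 1, 0, 0, 0, 0, 2)
p-restricted factor λ_1 = (2, 1, 1, 0, 0, 1, 2, 2)
p-restricted factor λ_2 = (2, 2, 2, 2, 0, 1, 2, 0)
p-restricted factor λ_3 = (1, 0, 1, 0, 0, 1, 0, 1)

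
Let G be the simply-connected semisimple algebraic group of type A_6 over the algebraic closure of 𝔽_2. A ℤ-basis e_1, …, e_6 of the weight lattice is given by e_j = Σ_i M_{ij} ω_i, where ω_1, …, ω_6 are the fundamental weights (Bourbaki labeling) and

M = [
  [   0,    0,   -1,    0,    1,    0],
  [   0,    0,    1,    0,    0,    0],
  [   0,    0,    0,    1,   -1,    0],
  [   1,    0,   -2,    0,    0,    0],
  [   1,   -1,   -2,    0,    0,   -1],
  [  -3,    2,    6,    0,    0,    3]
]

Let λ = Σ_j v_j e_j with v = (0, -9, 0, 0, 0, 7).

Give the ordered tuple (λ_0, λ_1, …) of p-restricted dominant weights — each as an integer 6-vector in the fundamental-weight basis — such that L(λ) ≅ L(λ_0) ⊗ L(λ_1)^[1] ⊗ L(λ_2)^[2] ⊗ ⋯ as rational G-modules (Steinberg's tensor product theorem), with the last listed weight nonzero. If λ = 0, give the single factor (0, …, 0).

In the fundamental-weight basis, λ has coordinates c = M·v (v = (0, -9, 0, 0, 0, 7)):
  c_1 = (0)·(0) + (0)·(-9) + (-1)·(0) + (0)·(0) + (1)·(0) + (0)·(7) = 0
  c_2 = (0)·(0) + (0)·(-9) + (1)·(0) + (0)·(0) + (0)·(0) + (0)·(7) = 0
  c_3 = (0)·(0) + (0)·(-9) + (0)·(0) + (1)·(0) + (-1)·(0) + (0)·(7) = 0
  c_4 = (1)·(0) + (0)·(-9) + (-2)·(0) + (0)·(0) + (0)·(0) + (0)·(7) = 0
  c_5 = (1)·(0) + (-1)·(-9) + (-2)·(0) + (0)·(0) + (0)·(0) + (-1)·(7) = 2
  c_6 = (-3)·(0) + (2)·(-9) + (6)·(0) + (0)·(0) + (0)·(0) + (3)·(7) = 3
Base-2 expansion of each c_i:
  c_1 = 0
  c_2 = 0
  c_3 = 0
  c_4 = 0
  c_5 = 2 = 0·2^0 + 1·2^1
  c_6 = 3 = 1·2^0 + 1·2^1
Factor λ_0 = (0, 0, 0, 0, 0, 1)
Factor λ_1 = (0, 0, 0, 0, 1, 1)

((0, 0, 0, 0, 0, 1), (0, 0, 0, 0, 1, 1))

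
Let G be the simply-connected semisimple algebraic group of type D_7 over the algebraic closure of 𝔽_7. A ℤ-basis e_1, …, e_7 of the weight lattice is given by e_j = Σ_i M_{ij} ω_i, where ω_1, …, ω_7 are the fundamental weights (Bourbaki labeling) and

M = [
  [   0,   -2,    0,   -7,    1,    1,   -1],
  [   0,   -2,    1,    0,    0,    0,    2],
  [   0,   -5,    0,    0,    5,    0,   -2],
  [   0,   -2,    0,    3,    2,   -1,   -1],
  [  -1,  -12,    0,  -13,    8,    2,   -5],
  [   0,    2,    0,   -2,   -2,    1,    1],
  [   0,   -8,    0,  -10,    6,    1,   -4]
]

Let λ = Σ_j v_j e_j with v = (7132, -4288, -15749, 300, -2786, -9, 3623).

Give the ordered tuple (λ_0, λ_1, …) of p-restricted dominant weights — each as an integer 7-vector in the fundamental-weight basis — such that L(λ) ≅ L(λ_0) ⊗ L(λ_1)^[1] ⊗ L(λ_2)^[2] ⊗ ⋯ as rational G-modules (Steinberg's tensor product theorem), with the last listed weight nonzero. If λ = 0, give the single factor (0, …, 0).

In the fundamental-weight basis, λ has coordinates c = M·v (v = (7132, -4288, -15749, 300, -2786, -9, 3623)):
  c_1 = (0)·(7132) + (-2)·(-4288) + (0)·(-15749) + (-7)·(300) + (1)·(-2786) + (1)·(-9) + (-1)·(3623) = 58
  c_2 = (0)·(7132) + (-2)·(-4288) + (1)·(-15749) + (0)·(300) + (0)·(-2786) + (0)·(-9) + (2)·(3623) = 73
  c_3 = (0)·(7132) + (-5)·(-4288) + (0)·(-15749) + (0)·(300) + (5)·(-2786) + (0)·(-9) + (-2)·(3623) = 264
  c_4 = (0)·(7132) + (-2)·(-4288) + (0)·(-15749) + (3)·(300) + (2)·(-2786) + (-1)·(-9) + (-1)·(3623) = 290
  c_5 = (-1)·(7132) + (-12)·(-4288) + (0)·(-15749) + (-13)·(300) + (8)·(-2786) + (2)·(-9) + (-5)·(3623) = 3
  c_6 = (0)·(7132) + (2)·(-4288) + (0)·(-15749) + (-2)·(300) + (-2)·(-2786) + (1)·(-9) + (1)·(3623) = 10
  c_7 = (0)·(7132) + (-8)·(-4288) + (0)·(-15749) + (-10)·(300) + (6)·(-2786) + (1)·(-9) + (-4)·(3623) = 87
Writing each c_i in base p = 7:
  c_1 = 58 = 2·7^0 + 1·7^1 + 1·7^2
  c_2 = 73 = 3·7^0 + 3·7^1 + 1·7^2
  c_3 = 264 = 5·7^0 + 2·7^1 + 5·7^2
  c_4 = 290 = 3·7^0 + 6·7^1 + 5·7^2
  c_5 = 3 = 3·7^0
  c_6 = 10 = 3·7^0 + 1·7^1
  c_7 = 87 = 3·7^0 + 5·7^1 + 1·7^2
Factor λ_0 = (2, 3, 5, 3, 3, 3, 3)
Factor λ_1 = (1, 3, 2, 6, 0, 1, 5)
Factor λ_2 = (1, 1, 5, 5, 0, 0, 1)

((2, 3, 5, 3, 3, 3, 3), (1, 3, 2, 6, 0, 1, 5), (1, 1, 5, 5, 0, 0, 1))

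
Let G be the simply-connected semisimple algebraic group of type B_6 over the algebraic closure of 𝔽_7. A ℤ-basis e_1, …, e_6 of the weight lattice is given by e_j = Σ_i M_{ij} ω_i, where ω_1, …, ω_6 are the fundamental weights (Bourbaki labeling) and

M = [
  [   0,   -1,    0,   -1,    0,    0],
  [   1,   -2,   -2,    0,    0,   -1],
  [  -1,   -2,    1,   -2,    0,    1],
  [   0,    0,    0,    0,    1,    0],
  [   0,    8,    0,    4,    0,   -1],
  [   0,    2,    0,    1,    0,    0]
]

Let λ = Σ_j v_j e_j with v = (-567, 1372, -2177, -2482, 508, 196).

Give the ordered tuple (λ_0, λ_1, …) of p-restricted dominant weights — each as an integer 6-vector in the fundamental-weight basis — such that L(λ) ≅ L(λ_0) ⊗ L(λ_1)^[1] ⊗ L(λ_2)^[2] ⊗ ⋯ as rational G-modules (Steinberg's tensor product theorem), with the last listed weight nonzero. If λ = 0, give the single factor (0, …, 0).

((4, 0, 1, 4, 5, 3), (4, 2, 3, 2, 2, 2), (1, 3, 2, 3, 3, 5), (3, 2, 2, 1, 2, 0))

Converting to the ω-basis (c_i = row i of M dotted with v = (-567, 1372, -2177, -2482, 508, 196)):
  c_1 = (0)·(-567) + (-1)·(1372) + (0)·(-2177) + (-1)·(-2482) + 0·508 + 0·196 = 1110
  c_2 = (1)·(-567) + (-2)·(1372) + (-2)·(-2177) + (0)·(-2482) + 0·508 + (-1)·(196) = 847
  c_3 = (-1)·(-567) + (-2)·(1372) + (1)·(-2177) + (-2)·(-2482) + 0·508 + 1·196 = 806
  c_4 = (0)·(-567) + 0·1372 + (0)·(-2177) + (0)·(-2482) + 1·508 + 0·196 = 508
  c_5 = (0)·(-567) + 8·1372 + (0)·(-2177) + (4)·(-2482) + 0·508 + (-1)·(196) = 852
  c_6 = (0)·(-567) + 2·1372 + (0)·(-2177) + (1)·(-2482) + 0·508 + 0·196 = 262
p = 7; digits c_i = Σ_j d_{ij}·7^j, 0 ≤ d_{ij} < 7:
  c_1 = 1110 = 4·7^0 + 4·7^1 + 1·7^2 + 3·7^3
  c_2 = 847 = 0·7^0 + 2·7^1 + 3·7^2 + 2·7^3
  c_3 = 806 = 1·7^0 + 3·7^1 + 2·7^2 + 2·7^3
  c_4 = 508 = 4·7^0 + 2·7^1 + 3·7^2 + 1·7^3
  c_5 = 852 = 5·7^0 + 2·7^1 + 3·7^2 + 2·7^3
  c_6 = 262 = 3·7^0 + 2·7^1 + 5·7^2
λ_0 = (4, 0, 1, 4, 5, 3)
λ_1 = (4, 2, 3, 2, 2, 2)
λ_2 = (1, 3, 2, 3, 3, 5)
λ_3 = (3, 2, 2, 1, 2, 0)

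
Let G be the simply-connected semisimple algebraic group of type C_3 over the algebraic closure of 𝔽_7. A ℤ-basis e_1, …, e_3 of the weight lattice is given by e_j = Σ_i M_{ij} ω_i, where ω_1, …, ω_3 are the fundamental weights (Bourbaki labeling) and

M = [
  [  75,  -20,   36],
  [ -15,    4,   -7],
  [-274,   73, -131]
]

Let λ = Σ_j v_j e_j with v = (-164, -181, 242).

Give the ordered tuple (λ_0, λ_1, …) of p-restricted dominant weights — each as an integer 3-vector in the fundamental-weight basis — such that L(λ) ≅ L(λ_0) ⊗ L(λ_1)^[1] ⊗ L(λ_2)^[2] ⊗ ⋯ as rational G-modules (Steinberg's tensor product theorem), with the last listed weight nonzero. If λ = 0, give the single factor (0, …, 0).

((4, 0, 0), (4, 6, 3))

Converting to the ω-basis (c_i = row i of M dotted with v = (-164, -181, 242)):
  c_1 = (75)·(-164) + (-20)·(-181) + 36·242 = 32
  c_2 = (-15)·(-164) + (4)·(-181) + (-7)·(242) = 42
  c_3 = (-274)·(-164) + (73)·(-181) + (-131)·(242) = 21
p = 7; digits c_i = Σ_j d_{ij}·7^j, 0 ≤ d_{ij} < 7:
  c_1 = 32 = 4·7^0 + 4·7^1
  c_2 = 42 = 0·7^0 + 6·7^1
  c_3 = 21 = 0·7^0 + 3·7^1
λ_0 = (4, 0, 0)
λ_1 = (4, 6, 3)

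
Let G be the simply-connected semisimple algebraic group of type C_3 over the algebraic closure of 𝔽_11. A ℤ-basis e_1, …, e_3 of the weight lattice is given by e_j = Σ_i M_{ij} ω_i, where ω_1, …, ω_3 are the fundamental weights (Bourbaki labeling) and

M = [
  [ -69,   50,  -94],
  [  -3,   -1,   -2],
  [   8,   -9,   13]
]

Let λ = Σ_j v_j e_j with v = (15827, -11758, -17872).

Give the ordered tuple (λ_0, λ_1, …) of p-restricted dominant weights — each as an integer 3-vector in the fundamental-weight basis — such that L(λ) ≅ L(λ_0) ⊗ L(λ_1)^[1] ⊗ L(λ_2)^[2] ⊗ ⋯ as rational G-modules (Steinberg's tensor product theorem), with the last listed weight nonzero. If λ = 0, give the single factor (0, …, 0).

Compute c_i = Σ_j M_{ij} v_j with v = (15827, -11758, -17872):
  c_1 = (-69)·(15827) + (50)·(-11758) + (-94)·(-17872) = 5
  c_2 = (-3)·(15827) + (-1)·(-11758) + (-2)·(-17872) = 21
  c_3 = 8·15827 + (-9)·(-11758) + (13)·(-17872) = 102
Expand coordinatewise in base 11:
  c_1 = 5 = 5·11^0
  c_2 = 21 = 10·11^0 + 1·11^1
  c_3 = 102 = 3·11^0 + 9·11^1
Factor λ_0 = (5, 10, 3)
Factor λ_1 = (0, 1, 9)

((5, 10, 3), (0, 1, 9))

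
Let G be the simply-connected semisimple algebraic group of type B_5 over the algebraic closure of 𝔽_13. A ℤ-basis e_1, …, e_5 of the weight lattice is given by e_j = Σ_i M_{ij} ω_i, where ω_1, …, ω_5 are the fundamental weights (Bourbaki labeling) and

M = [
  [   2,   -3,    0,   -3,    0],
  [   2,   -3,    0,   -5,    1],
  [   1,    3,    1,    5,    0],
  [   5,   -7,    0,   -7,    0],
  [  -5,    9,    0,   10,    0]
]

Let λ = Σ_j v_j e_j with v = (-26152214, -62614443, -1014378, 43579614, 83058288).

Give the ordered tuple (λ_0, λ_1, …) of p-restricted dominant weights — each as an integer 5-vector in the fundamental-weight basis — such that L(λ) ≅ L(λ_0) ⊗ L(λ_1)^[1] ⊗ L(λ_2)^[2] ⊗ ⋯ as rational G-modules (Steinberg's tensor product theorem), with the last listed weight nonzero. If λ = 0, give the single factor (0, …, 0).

Converting to the ω-basis (c_i = row i of M dotted with v = (-26152214, -62614443, -1014378, 43579614, 83058288)):
  c_1 = (2)·(-26152214) + (-3)·(-62614443) + (0)·(-1014378) + (-3)·(43579614) + 0·83058288 = 4800059
  c_2 = (2)·(-26152214) + (-3)·(-62614443) + (0)·(-1014378) + (-5)·(43579614) + 1·83058288 = 699119
  c_3 = (1)·(-26152214) + (3)·(-62614443) + (1)·(-1014378) + 5·43579614 + 0·83058288 = 2888149
  c_4 = (5)·(-26152214) + (-7)·(-62614443) + (0)·(-1014378) + (-7)·(43579614) + 0·83058288 = 2482733
  c_5 = (-5)·(-26152214) + (9)·(-62614443) + (0)·(-1014378) + 10·43579614 + 0·83058288 = 3027223
Base-13 expansion of each c_i:
  c_1 = 4800059 = 4·13^0 + 9·13^1 + 10·13^2 + 0·13^3 + 12·13^4 + 12·13^5
  c_2 = 699119 = 5·13^0 + 10·13^1 + 2·13^2 + 6·13^3 + 11·13^4 + 1·13^5
  c_3 = 2888149 = 4·13^0 + 8·13^1 + 7·13^2 + 1·13^3 + 10·13^4 + 7·13^5
  c_4 = 2482733 = 6·13^0 + 9·13^1 + 0·13^2 + 12·13^3 + 8·13^4 + 6·13^5
  c_5 = 3027223 = 4·13^0 + 7·13^1 + 11·13^2 + 12·13^3 + 1·13^4 + 8·13^5
p-restricted factor λ_0 = (4, 5, 4, 6, 4)
p-restricted factor λ_1 = (9, 10, 8, 9, 7)
p-restricted factor λ_2 = (10, 2, 7, 0, 11)
p-restricted factor λ_3 = (0, 6, 1, 12, 12)
p-restricted factor λ_4 = (12, 11, 10, 8, 1)
p-restricted factor λ_5 = (12, 1, 7, 6, 8)

((4, 5, 4, 6, 4), (9, 10, 8, 9, 7), (10, 2, 7, 0, 11), (0, 6, 1, 12, 12), (12, 11, 10, 8, 1), (12, 1, 7, 6, 8))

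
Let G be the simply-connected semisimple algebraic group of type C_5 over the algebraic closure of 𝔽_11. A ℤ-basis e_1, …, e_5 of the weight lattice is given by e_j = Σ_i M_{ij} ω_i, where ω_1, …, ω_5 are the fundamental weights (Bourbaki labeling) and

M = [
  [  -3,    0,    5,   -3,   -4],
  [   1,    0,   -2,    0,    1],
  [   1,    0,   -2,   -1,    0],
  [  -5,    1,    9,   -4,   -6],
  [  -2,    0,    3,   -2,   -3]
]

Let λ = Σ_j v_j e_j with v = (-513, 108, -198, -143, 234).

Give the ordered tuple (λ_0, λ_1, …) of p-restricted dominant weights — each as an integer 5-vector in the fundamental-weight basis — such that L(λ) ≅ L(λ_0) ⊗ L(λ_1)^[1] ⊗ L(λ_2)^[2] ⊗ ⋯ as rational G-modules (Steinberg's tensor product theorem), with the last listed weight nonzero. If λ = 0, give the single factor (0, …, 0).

((9, 7, 4, 4, 5), (3, 10, 2, 5, 1))

ω-coordinates c = M·v, v = (-513, 108, -198, -143, 234):
  c_1 = -3*-513 + 0*108 + 5*-198 + -3*-143 + -4*234 = 42
  c_2 = 1*-513 + 0*108 + -2*-198 + 0*-143 + 1*234 = 117
  c_3 = 1*-513 + 0*108 + -2*-198 + -1*-143 + 0*234 = 26
  c_4 = -5*-513 + 1*108 + 9*-198 + -4*-143 + -6*234 = 59
  c_5 = -2*-513 + 0*108 + 3*-198 + -2*-143 + -3*234 = 16
p = 11; digits c_i = Σ_j d_{ij}·11^j, 0 ≤ d_{ij} < 11:
  c_1 = 42 = 9·11^0 + 3·11^1
  c_2 = 117 = 7·11^0 + 10·11^1
  c_3 = 26 = 4·11^0 + 2·11^1
  c_4 = 59 = 4·11^0 + 5·11^1
  c_5 = 16 = 5·11^0 + 1·11^1
λ_0 = (9, 7, 4, 4, 5)
λ_1 = (3, 10, 2, 5, 1)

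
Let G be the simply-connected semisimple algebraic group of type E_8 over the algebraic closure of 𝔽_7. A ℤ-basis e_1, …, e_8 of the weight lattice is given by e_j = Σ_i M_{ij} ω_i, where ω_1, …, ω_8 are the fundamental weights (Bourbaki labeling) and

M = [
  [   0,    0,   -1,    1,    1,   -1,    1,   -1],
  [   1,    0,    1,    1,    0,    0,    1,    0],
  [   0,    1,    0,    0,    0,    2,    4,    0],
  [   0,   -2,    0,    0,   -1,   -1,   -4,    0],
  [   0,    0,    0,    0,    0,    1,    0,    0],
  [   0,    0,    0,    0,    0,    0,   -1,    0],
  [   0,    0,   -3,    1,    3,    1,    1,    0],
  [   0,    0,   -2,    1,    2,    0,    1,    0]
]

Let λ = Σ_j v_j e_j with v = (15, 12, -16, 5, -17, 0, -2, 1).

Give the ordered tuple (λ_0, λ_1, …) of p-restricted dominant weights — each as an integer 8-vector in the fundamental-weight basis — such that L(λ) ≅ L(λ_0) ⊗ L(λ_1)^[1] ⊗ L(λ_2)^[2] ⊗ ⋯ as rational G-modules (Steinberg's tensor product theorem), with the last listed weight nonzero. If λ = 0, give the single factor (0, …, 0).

Compute c_i = Σ_j M_{ij} v_j with v = (15, 12, -16, 5, -17, 0, -2, 1):
  c_1 = 0·15 + 0·12 + (-1)·(-16) + 1·5 + (1)·(-17) + (-1)·(0) + (1)·(-2) + (-1)·(1) = 1
  c_2 = 1·15 + 0·12 + (1)·(-16) + 1·5 + (0)·(-17) + 0·0 + (1)·(-2) + 0·1 = 2
  c_3 = 0·15 + 1·12 + (0)·(-16) + 0·5 + (0)·(-17) + 2·0 + (4)·(-2) + 0·1 = 4
  c_4 = 0·15 + (-2)·(12) + (0)·(-16) + 0·5 + (-1)·(-17) + (-1)·(0) + (-4)·(-2) + 0·1 = 1
  c_5 = 0·15 + 0·12 + (0)·(-16) + 0·5 + (0)·(-17) + 1·0 + (0)·(-2) + 0·1 = 0
  c_6 = 0·15 + 0·12 + (0)·(-16) + 0·5 + (0)·(-17) + 0·0 + (-1)·(-2) + 0·1 = 2
  c_7 = 0·15 + 0·12 + (-3)·(-16) + 1·5 + (3)·(-17) + 1·0 + (1)·(-2) + 0·1 = 0
  c_8 = 0·15 + 0·12 + (-2)·(-16) + 1·5 + (2)·(-17) + 0·0 + (1)·(-2) + 0·1 = 1
Base-7 expansion of each c_i:
  c_1 = 1 = 1·7^0
  c_2 = 2 = 2·7^0
  c_3 = 4 = 4·7^0
  c_4 = 1 = 1·7^0
  c_5 = 0
  c_6 = 2 = 2·7^0
  c_7 = 0
  c_8 = 1 = 1·7^0
Factor λ_0 = (1, 2, 4, 1, 0, 2, 0, 1)

((1, 2, 4, 1, 0, 2, 0, 1),)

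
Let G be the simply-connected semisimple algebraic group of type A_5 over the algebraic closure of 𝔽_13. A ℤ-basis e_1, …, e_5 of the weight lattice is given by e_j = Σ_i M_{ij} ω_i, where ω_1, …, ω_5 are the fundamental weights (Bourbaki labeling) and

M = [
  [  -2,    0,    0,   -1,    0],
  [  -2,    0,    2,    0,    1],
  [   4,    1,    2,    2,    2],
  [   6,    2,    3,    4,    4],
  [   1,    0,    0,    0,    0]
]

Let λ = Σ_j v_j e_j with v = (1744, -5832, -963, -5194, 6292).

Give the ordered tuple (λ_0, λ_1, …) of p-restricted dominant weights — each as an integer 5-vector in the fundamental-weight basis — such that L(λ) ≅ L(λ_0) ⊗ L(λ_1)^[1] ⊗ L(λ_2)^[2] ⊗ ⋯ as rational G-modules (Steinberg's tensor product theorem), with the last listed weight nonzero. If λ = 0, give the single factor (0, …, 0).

((3, 7, 10, 4, 2), (1, 2, 4, 10, 4), (10, 5, 8, 1, 10))

Compute c_i = Σ_j M_{ij} v_j with v = (1744, -5832, -963, -5194, 6292):
  c_1 = (-2)·(1744) + (0)·(-5832) + (0)·(-963) + (-1)·(-5194) + (0)·(6292) = 1706
  c_2 = (-2)·(1744) + (0)·(-5832) + (2)·(-963) + (0)·(-5194) + (1)·(6292) = 878
  c_3 = (4)·(1744) + (1)·(-5832) + (2)·(-963) + (2)·(-5194) + (2)·(6292) = 1414
  c_4 = (6)·(1744) + (2)·(-5832) + (3)·(-963) + (4)·(-5194) + (4)·(6292) = 303
  c_5 = (1)·(1744) + (0)·(-5832) + (0)·(-963) + (0)·(-5194) + (0)·(6292) = 1744
Writing each c_i in base p = 13:
  c_1 = 1706 = 3·13^0 + 1·13^1 + 10·13^2
  c_2 = 878 = 7·13^0 + 2·13^1 + 5·13^2
  c_3 = 1414 = 10·13^0 + 4·13^1 + 8·13^2
  c_4 = 303 = 4·13^0 + 10·13^1 + 1·13^2
  c_5 = 1744 = 2·13^0 + 4·13^1 + 10·13^2
p-restricted factor λ_0 = (3, 7, 10, 4, 2)
p-restricted factor λ_1 = (1, 2, 4, 10, 4)
p-restricted factor λ_2 = (10, 5, 8, 1, 10)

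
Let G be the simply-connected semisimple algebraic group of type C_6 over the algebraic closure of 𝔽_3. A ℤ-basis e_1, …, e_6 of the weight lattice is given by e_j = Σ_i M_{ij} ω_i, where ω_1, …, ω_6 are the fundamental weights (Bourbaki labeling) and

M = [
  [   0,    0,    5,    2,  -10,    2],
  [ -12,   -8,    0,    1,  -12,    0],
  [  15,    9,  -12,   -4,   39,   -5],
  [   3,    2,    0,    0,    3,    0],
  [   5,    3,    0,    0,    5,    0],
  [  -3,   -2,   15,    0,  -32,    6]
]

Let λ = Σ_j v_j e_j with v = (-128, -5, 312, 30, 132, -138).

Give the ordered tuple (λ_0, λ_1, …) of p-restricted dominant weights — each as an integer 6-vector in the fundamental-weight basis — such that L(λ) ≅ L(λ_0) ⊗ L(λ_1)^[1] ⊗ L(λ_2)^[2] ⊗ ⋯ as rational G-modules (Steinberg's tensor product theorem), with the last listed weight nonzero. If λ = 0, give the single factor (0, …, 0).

Change of basis e → ω: c = M·v where v = (-128, -5, 312, 30, 132, -138):
  c_1 = (0)·(-128) + (0)·(-5) + 5·312 + 2·30 + (-10)·(132) + (2)·(-138) = 24
  c_2 = (-12)·(-128) + (-8)·(-5) + 0·312 + 1·30 + (-12)·(132) + (0)·(-138) = 22
  c_3 = (15)·(-128) + (9)·(-5) + (-12)·(312) + (-4)·(30) + 39·132 + (-5)·(-138) = 9
  c_4 = (3)·(-128) + (2)·(-5) + 0·312 + 0·30 + 3·132 + (0)·(-138) = 2
  c_5 = (5)·(-128) + (3)·(-5) + 0·312 + 0·30 + 5·132 + (0)·(-138) = 5
  c_6 = (-3)·(-128) + (-2)·(-5) + 15·312 + 0·30 + (-32)·(132) + (6)·(-138) = 22
Writing each c_i in base p = 3:
  c_1 = 24 = 0·3^0 + 2·3^1 + 2·3^2
  c_2 = 22 = 1·3^0 + 1·3^1 + 2·3^2
  c_3 = 9 = 0·3^0 + 0·3^1 + 1·3^2
  c_4 = 2 = 2·3^0
  c_5 = 5 = 2·3^0 + 1·3^1
  c_6 = 22 = 1·3^0 + 1·3^1 + 2·3^2
p-restricted factor λ_0 = (0, 1, 0, 2, 2, 1)
p-restricted factor λ_1 = (2, 1, 0, 0, 1, 1)
p-restricted factor λ_2 = (2, 2, 1, 0, 0, 2)

((0, 1, 0, 2, 2, 1), (2, 1, 0, 0, 1, 1), (2, 2, 1, 0, 0, 2))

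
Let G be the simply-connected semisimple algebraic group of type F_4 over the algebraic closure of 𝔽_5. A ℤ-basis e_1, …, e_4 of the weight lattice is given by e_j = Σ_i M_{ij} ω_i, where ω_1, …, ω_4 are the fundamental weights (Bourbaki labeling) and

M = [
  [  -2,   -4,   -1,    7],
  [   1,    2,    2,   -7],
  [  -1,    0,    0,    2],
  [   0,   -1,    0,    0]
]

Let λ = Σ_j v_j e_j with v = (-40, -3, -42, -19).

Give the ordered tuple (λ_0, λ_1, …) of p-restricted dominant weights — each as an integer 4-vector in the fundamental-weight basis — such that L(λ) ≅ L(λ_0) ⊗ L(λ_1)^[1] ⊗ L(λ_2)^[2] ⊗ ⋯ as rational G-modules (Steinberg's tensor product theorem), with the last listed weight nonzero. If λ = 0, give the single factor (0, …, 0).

((1, 3, 2, 3),)

Converting to the ω-basis (c_i = row i of M dotted with v = (-40, -3, -42, -19)):
  c_1 = -2*-40 + -4*-3 + -1*-42 + 7*-19 = 1
  c_2 = 1*-40 + 2*-3 + 2*-42 + -7*-19 = 3
  c_3 = -1*-40 + 0*-3 + 0*-42 + 2*-19 = 2
  c_4 = 0*-40 + -1*-3 + 0*-42 + 0*-19 = 3
p = 5; digits c_i = Σ_j d_{ij}·5^j, 0 ≤ d_{ij} < 5:
  c_1 = 1 = 1·5^0
  c_2 = 3 = 3·5^0
  c_3 = 2 = 2·5^0
  c_4 = 3 = 3·5^0
λ_0 = (1, 3, 2, 3)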